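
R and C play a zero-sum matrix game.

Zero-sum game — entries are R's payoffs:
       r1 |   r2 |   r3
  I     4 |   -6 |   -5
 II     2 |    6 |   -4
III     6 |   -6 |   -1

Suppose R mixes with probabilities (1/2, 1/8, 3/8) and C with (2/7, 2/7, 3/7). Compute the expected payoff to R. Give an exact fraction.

-81/56

Against (2/7, 2/7, 3/7), each row's expected payoff is I: -19/7; II: 4/7; III: -3/7.
Taking the (1/2, 1/8, 3/8)-weighted average: (1/2)·(-19/7) + (1/8)·(4/7) + (3/8)·(-3/7) = -81/56.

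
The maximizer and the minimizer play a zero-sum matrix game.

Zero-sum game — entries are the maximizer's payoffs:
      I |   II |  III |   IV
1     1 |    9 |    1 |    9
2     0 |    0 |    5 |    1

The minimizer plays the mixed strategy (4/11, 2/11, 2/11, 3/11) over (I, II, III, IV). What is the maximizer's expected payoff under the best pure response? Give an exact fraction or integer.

1: (1)·(4/11) + (9)·(2/11) + (1)·(2/11) + (9)·(3/11) = 51/11.
2: (0)·(4/11) + (0)·(2/11) + (5)·(2/11) + (1)·(3/11) = 13/11.
The best pure response is 1 with expected payoff 51/11.

51/11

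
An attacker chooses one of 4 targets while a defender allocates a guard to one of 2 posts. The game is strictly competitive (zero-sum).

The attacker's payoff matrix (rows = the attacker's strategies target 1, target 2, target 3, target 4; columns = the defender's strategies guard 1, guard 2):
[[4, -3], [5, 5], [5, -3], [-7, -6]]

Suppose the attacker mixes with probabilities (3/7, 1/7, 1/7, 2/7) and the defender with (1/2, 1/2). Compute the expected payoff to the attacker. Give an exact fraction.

-11/14

Against (1/2, 1/2), each row's expected payoff is target 1: 1/2; target 2: 5; target 3: 1; target 4: -13/2.
Taking the (3/7, 1/7, 1/7, 2/7)-weighted average: (3/7)·(1/2) + (1/7)·(5) + (1/7)·(1) + (2/7)·(-13/2) = -11/14.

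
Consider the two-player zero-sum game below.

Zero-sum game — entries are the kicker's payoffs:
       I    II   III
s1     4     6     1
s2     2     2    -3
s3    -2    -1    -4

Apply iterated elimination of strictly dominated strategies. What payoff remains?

1

Column I is strictly dominated by III for the goalkeeper (1<4, -3<2, -4<-2); eliminate I.
Row s2 is strictly dominated by row s1 (6>2, 1>-3); eliminate s2.
Row s3 is strictly dominated by row s1 (6>-1, 1>-4); eliminate s3.
Column II is strictly dominated by III for the goalkeeper (1<6); eliminate II.
Only (s1, III) remains, with payoff 1.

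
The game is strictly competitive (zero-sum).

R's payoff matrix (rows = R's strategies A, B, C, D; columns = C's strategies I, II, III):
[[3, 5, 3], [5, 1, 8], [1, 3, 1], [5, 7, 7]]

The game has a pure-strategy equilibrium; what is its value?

5

Row minima: 3, 1, 1, 5 → R's maximin is 5.
Column maxima: 5, 7, 8 → C's minimax is 5.
They coincide at (D, I), so the value is 5.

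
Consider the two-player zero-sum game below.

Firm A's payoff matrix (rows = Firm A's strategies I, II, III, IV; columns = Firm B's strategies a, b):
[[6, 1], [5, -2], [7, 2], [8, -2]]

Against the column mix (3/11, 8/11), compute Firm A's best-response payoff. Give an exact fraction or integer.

I: (6)·(3/11) + (1)·(8/11) = 26/11.
II: (5)·(3/11) + (-2)·(8/11) = -1/11.
III: (7)·(3/11) + (2)·(8/11) = 37/11.
IV: (8)·(3/11) + (-2)·(8/11) = 8/11.
The best pure response is III with expected payoff 37/11.

37/11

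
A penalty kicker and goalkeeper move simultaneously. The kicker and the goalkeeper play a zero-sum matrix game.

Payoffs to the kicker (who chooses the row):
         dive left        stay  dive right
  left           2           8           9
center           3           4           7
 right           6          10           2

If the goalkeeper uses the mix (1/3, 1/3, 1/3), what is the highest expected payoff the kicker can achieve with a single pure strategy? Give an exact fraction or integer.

left: (2)·(1/3) + (8)·(1/3) + (9)·(1/3) = 19/3.
center: (3)·(1/3) + (4)·(1/3) + (7)·(1/3) = 14/3.
right: (6)·(1/3) + (10)·(1/3) + (2)·(1/3) = 6.
The best pure response is left with expected payoff 19/3.

19/3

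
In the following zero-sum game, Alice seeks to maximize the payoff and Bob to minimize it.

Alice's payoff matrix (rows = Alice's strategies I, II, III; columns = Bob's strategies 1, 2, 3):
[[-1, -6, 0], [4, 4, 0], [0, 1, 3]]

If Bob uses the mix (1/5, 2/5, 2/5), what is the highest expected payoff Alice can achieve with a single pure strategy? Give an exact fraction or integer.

12/5

I: (-1)·(1/5) + (-6)·(2/5) + (0)·(2/5) = -13/5.
II: (4)·(1/5) + (4)·(2/5) + (0)·(2/5) = 12/5.
III: (0)·(1/5) + (1)·(2/5) + (3)·(2/5) = 8/5.
The best pure response is II with expected payoff 12/5.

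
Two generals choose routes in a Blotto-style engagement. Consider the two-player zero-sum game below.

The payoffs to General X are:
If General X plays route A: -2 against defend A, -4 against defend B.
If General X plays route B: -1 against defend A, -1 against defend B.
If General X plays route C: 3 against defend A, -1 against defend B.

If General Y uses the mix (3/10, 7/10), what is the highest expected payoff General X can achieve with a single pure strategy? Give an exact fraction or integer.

1/5

route A: (-2)·(3/10) + (-4)·(7/10) = -17/5.
route B: (-1)·(3/10) + (-1)·(7/10) = -1.
route C: (3)·(3/10) + (-1)·(7/10) = 1/5.
The best pure response is route C with expected payoff 1/5.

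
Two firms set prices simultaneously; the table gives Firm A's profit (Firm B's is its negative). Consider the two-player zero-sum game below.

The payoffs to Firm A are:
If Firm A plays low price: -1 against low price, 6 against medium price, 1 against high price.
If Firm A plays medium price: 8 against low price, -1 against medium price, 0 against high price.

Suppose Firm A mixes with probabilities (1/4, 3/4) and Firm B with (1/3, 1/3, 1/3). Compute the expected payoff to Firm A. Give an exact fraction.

9/4

Against (1/3, 1/3, 1/3), each row's expected payoff is low price: 2; medium price: 7/3.
Taking the (1/4, 3/4)-weighted average: (1/4)·(2) + (3/4)·(7/3) = 9/4.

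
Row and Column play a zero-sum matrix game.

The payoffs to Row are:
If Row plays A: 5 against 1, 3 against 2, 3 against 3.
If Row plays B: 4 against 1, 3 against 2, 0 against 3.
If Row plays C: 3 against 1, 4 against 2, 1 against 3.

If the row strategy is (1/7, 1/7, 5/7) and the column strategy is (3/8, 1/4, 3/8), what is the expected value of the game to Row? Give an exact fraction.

Against (3/8, 1/4, 3/8), each row's expected payoff is A: 15/4; B: 9/4; C: 5/2.
Taking the (1/7, 1/7, 5/7)-weighted average: (1/7)·(15/4) + (1/7)·(9/4) + (5/7)·(5/2) = 37/14.

37/14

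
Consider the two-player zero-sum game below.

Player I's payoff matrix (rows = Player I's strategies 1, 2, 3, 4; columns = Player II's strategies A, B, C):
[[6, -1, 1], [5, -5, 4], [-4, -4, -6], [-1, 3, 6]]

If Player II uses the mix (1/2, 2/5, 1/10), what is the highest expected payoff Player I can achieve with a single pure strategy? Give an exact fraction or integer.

1: (6)·(1/2) + (-1)·(2/5) + (1)·(1/10) = 27/10.
2: (5)·(1/2) + (-5)·(2/5) + (4)·(1/10) = 9/10.
3: (-4)·(1/2) + (-4)·(2/5) + (-6)·(1/10) = -21/5.
4: (-1)·(1/2) + (3)·(2/5) + (6)·(1/10) = 13/10.
The best pure response is 1 with expected payoff 27/10.

27/10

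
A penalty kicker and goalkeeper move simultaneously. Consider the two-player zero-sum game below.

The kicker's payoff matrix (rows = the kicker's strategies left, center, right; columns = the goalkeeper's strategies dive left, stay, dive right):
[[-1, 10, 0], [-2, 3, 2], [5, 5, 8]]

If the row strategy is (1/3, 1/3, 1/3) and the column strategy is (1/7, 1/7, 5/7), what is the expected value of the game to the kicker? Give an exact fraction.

Against (1/7, 1/7, 5/7), each row's expected payoff is left: 9/7; center: 11/7; right: 50/7.
Taking the (1/3, 1/3, 1/3)-weighted average: (1/3)·(9/7) + (1/3)·(11/7) + (1/3)·(50/7) = 10/3.

10/3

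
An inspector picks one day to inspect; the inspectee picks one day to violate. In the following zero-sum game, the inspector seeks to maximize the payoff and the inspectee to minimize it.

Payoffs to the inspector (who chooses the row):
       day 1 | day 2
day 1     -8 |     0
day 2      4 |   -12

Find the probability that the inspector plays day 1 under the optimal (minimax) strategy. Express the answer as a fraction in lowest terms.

Row minima are -8 and -12, so the inspector's maximin is -8; column maxima are 4 and 0, so the inspectee's minimax is 0. These differ, so the equilibrium is in mixed strategies.
Let the inspector play day 1 with probability p. The inspectee is indifferent when −8p + 4(1−p) = −12(1−p), giving p = 2/3.

2/3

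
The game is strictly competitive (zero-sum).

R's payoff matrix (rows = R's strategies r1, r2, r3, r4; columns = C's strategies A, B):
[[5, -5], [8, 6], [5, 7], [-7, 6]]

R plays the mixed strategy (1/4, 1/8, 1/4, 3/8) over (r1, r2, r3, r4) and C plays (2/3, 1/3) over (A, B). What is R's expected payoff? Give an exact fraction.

7/4

Against (2/3, 1/3), each row's expected payoff is r1: 5/3; r2: 22/3; r3: 17/3; r4: -8/3.
Taking the (1/4, 1/8, 1/4, 3/8)-weighted average: (1/4)·(5/3) + (1/8)·(22/3) + (1/4)·(17/3) + (3/8)·(-8/3) = 7/4.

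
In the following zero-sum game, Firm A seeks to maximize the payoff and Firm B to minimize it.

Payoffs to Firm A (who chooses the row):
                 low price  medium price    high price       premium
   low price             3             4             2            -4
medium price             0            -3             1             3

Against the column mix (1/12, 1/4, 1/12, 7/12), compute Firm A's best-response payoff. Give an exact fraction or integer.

low price: (3)·(1/12) + (4)·(1/4) + (2)·(1/12) + (-4)·(7/12) = -11/12.
medium price: (0)·(1/12) + (-3)·(1/4) + (1)·(1/12) + (3)·(7/12) = 13/12.
The best pure response is medium price with expected payoff 13/12.

13/12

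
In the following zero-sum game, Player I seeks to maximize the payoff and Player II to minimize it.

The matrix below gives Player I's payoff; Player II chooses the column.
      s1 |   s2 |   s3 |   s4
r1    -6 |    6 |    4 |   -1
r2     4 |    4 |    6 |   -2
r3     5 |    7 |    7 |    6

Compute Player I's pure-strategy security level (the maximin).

5

The worst-case payoff for each row is r1: -6, r2: -2, r3: 5.
The best of these is 5.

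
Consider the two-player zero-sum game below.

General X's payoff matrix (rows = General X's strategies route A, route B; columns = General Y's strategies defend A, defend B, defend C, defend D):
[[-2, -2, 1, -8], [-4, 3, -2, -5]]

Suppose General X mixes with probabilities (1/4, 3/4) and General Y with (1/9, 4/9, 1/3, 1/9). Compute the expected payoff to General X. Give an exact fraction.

-2/3

Against (1/9, 4/9, 1/3, 1/9), each row's expected payoff is route A: -5/3; route B: -1/3.
Taking the (1/4, 3/4)-weighted average: (1/4)·(-5/3) + (3/4)·(-1/3) = -2/3.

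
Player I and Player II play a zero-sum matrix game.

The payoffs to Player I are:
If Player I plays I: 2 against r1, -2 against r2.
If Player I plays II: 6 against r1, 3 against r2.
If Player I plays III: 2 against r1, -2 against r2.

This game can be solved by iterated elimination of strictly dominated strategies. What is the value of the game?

Row I is strictly dominated by row II (6>2, 3>-2); eliminate I.
Row III is strictly dominated by row II (6>2, 3>-2); eliminate III.
Column r1 is strictly dominated by r2 for Player II (3<6); eliminate r1.
Only (II, r2) remains, with payoff 3.

3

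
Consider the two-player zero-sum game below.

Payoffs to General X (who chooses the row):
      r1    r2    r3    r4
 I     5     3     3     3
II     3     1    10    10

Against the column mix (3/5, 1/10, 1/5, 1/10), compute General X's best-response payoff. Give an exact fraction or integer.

I: (5)·(3/5) + (3)·(1/10) + (3)·(1/5) + (3)·(1/10) = 21/5.
II: (3)·(3/5) + (1)·(1/10) + (10)·(1/5) + (10)·(1/10) = 49/10.
The best pure response is II with expected payoff 49/10.

49/10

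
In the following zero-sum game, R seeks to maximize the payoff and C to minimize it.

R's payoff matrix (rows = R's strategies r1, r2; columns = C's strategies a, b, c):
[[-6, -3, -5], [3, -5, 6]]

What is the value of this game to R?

-39/11

Column c is strictly dominated by a for C (it gives R more in every row).
The remaining 2×2 game on (r1, r2) × (a, b) has no saddle point. Let R play r1 with probability p; indifference gives −6p + 3(1−p) = −3p − 5(1−p), so p = 8/11.
Similarly C's optimal q on a is 2/11, and the value is -6·(2/11) + (-3)·(9/11) = -39/11.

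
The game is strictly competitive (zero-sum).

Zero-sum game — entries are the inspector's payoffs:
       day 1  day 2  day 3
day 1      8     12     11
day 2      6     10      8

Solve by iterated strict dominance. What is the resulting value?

Row day 2 is strictly dominated by row day 1 (8>6, 12>10, 11>8); eliminate day 2.
Column day 2 is strictly dominated by day 1 for the inspectee (8<12); eliminate day 2.
Column day 3 is strictly dominated by day 1 for the inspectee (8<11); eliminate day 3.
Only (day 1, day 1) remains, with payoff 8.

8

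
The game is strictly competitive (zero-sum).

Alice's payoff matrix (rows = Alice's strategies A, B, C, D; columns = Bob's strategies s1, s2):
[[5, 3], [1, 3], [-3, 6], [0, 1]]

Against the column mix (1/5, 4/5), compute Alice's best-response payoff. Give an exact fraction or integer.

A: (5)·(1/5) + (3)·(4/5) = 17/5.
B: (1)·(1/5) + (3)·(4/5) = 13/5.
C: (-3)·(1/5) + (6)·(4/5) = 21/5.
D: (0)·(1/5) + (1)·(4/5) = 4/5.
The best pure response is C with expected payoff 21/5.

21/5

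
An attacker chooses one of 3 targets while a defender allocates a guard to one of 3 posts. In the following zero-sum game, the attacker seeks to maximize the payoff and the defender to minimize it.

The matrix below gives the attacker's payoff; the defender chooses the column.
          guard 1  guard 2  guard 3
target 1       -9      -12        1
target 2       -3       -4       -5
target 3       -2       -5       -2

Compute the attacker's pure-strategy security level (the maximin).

The worst-case payoff for each row is target 1: -12, target 2: -5, target 3: -5.
The best of these is -5.

-5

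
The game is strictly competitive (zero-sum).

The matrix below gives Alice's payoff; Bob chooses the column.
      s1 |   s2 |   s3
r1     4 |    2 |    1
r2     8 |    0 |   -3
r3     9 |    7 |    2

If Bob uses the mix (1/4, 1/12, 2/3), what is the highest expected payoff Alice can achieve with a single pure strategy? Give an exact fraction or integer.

r1: (4)·(1/4) + (2)·(1/12) + (1)·(2/3) = 11/6.
r2: (8)·(1/4) + (0)·(1/12) + (-3)·(2/3) = 0.
r3: (9)·(1/4) + (7)·(1/12) + (2)·(2/3) = 25/6.
The best pure response is r3 with expected payoff 25/6.

25/6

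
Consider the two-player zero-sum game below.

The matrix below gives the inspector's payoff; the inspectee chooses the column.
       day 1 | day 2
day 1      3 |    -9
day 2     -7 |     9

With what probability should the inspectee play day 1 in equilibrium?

9/14

Row minima are -9 and -7, so the inspector's maximin is -7; column maxima are 3 and 9, so the inspectee's minimax is 3. These differ, so the equilibrium is in mixed strategies.
Let the inspectee play day 1 with probability q. The inspector is indifferent when 3q − 9(1−q) = −7q + 9(1−q), giving q = 9/14.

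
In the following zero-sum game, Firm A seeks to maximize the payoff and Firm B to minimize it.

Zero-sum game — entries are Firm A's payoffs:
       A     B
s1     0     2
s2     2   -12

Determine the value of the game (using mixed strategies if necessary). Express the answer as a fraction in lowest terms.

1/4

Row minima are 0 and -12, so Firm A's maximin is 0; column maxima are 2 and 2, so Firm B's minimax is 2. These differ, so the equilibrium is in mixed strategies.
Let Firm A play s1 with probability p. Firm B is indifferent when 2(1−p) = 2p − 12(1−p), giving p = 7/8.
Let Firm B play A with probability q. Firm A is indifferent when 2(1−q) = 2q − 12(1−q), giving q = 7/8.
The value is 0·(7/8) + (2)·(1/8) = 1/4.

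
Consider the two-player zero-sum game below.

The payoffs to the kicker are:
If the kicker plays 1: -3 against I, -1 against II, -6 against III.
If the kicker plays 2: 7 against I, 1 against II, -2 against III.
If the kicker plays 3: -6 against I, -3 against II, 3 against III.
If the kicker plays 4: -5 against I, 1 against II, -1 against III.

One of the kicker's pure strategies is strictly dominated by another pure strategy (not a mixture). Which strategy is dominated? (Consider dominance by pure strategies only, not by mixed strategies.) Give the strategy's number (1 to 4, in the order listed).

Compare 1 with 2: 7 > -3, 1 > -1, -2 > -6.
So 2 strictly dominates 1 for the kicker; 1 is strictly dominated.

1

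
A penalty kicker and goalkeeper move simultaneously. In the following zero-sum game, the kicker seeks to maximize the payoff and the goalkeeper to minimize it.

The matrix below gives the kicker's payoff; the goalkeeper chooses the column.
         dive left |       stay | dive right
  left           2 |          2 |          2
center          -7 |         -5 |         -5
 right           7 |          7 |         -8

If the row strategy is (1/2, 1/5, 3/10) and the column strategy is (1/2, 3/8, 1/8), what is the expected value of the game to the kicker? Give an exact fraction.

Against (1/2, 3/8, 1/8), each row's expected payoff is left: 2; center: -6; right: 41/8.
Taking the (1/2, 1/5, 3/10)-weighted average: (1/2)·(2) + (1/5)·(-6) + (3/10)·(41/8) = 107/80.

107/80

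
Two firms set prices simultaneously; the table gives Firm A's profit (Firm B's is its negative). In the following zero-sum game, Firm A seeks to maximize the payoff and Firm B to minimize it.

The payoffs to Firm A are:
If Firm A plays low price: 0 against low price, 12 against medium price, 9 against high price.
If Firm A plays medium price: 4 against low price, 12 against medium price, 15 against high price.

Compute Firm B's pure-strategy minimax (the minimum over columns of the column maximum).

4

The worst case (largest entry) in each column is low price: 4, medium price: 12, high price: 15.
The best (smallest) of these is 4.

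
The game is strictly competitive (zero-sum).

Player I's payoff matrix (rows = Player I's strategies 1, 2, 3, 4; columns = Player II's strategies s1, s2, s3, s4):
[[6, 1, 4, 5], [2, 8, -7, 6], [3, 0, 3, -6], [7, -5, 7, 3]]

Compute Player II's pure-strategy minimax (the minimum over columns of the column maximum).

The worst case (largest entry) in each column is s1: 7, s2: 8, s3: 7, s4: 6.
The best (smallest) of these is 6.

6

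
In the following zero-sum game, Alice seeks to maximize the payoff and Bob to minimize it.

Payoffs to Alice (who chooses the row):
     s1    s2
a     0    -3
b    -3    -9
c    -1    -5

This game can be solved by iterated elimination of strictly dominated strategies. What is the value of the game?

-3

Column s1 is strictly dominated by s2 for Bob (-3<0, -9<-3, -5<-1); eliminate s1.
Row b is strictly dominated by row a (-3>-9); eliminate b.
Row c is strictly dominated by row a (-3>-5); eliminate c.
Only (a, s2) remains, with payoff -3.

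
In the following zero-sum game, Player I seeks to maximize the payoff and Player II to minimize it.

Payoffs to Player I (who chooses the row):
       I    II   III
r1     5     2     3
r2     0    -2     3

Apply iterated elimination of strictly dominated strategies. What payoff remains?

2

Column III is strictly dominated by II for Player II (2<3, -2<3); eliminate III.
Row r2 is strictly dominated by row r1 (5>0, 2>-2); eliminate r2.
Column I is strictly dominated by II for Player II (2<5); eliminate I.
Only (r1, II) remains, with payoff 2.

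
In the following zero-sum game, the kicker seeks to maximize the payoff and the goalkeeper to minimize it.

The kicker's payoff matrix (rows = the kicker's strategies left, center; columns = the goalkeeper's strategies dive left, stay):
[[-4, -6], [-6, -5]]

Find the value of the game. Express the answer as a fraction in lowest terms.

-16/3

Row minima are -6 and -6, so the kicker's maximin is -6; column maxima are -4 and -5, so the goalkeeper's minimax is -5. These differ, so the equilibrium is in mixed strategies.
Let the kicker play left with probability p. The goalkeeper is indifferent when −4p − 6(1−p) = −6p − 5(1−p), giving p = 1/3.
Let the goalkeeper play dive left with probability q. The kicker is indifferent when −4q − 6(1−q) = −6q − 5(1−q), giving q = 1/3.
The value is -4·(1/3) + (-6)·(2/3) = -16/3.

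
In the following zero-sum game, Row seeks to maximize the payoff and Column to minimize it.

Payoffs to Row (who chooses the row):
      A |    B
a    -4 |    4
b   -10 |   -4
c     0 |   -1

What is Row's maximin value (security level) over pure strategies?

-1

The worst-case payoff for each row is a: -4, b: -10, c: -1.
The best of these is -1.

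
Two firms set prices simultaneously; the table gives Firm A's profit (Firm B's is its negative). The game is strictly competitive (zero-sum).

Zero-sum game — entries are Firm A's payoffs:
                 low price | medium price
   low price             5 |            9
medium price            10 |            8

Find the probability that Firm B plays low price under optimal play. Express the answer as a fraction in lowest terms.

Row minima are 5 and 8, so Firm A's maximin is 8; column maxima are 10 and 9, so Firm B's minimax is 9. These differ, so the equilibrium is in mixed strategies.
Let Firm B play low price with probability q. Firm A is indifferent when 5q + 9(1−q) = 10q + 8(1−q), giving q = 1/6.

1/6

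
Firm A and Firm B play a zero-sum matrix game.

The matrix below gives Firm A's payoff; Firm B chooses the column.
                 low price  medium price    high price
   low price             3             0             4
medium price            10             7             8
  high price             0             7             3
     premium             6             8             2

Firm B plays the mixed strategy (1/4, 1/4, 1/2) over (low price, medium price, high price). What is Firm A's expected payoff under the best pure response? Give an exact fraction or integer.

low price: (3)·(1/4) + (0)·(1/4) + (4)·(1/2) = 11/4.
medium price: (10)·(1/4) + (7)·(1/4) + (8)·(1/2) = 33/4.
high price: (0)·(1/4) + (7)·(1/4) + (3)·(1/2) = 13/4.
premium: (6)·(1/4) + (8)·(1/4) + (2)·(1/2) = 9/2.
The best pure response is medium price with expected payoff 33/4.

33/4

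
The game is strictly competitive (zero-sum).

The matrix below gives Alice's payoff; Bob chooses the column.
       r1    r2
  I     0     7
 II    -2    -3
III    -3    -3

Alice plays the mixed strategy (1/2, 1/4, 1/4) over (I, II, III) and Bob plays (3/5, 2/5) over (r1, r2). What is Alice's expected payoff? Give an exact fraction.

1/20

Against (3/5, 2/5), each row's expected payoff is I: 14/5; II: -12/5; III: -3.
Taking the (1/2, 1/4, 1/4)-weighted average: (1/2)·(14/5) + (1/4)·(-12/5) + (1/4)·(-3) = 1/20.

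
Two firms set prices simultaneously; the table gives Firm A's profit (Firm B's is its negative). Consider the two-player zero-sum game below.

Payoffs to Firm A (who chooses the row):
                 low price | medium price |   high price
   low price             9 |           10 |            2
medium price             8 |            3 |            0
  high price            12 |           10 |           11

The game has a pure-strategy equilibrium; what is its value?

Row minima: 2, 0, 10 → Firm A's maximin is 10.
Column maxima: 12, 10, 11 → Firm B's minimax is 10.
They coincide at (high price, medium price), so the value is 10.

10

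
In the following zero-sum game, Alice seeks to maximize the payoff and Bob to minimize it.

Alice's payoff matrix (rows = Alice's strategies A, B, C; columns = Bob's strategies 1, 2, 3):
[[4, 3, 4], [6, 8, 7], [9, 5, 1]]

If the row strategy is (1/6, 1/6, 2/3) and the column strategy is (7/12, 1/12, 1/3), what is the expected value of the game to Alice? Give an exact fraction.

413/72

Against (7/12, 1/12, 1/3), each row's expected payoff is A: 47/12; B: 13/2; C: 6.
Taking the (1/6, 1/6, 2/3)-weighted average: (1/6)·(47/12) + (1/6)·(13/2) + (2/3)·(6) = 413/72.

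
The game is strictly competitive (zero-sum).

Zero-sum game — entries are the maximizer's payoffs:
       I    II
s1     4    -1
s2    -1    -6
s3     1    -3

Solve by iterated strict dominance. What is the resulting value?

-1

Row s2 is strictly dominated by row s1 (4>-1, -1>-6); eliminate s2.
Row s3 is strictly dominated by row s1 (4>1, -1>-3); eliminate s3.
Column I is strictly dominated by II for the minimizer (-1<4); eliminate I.
Only (s1, II) remains, with payoff -1.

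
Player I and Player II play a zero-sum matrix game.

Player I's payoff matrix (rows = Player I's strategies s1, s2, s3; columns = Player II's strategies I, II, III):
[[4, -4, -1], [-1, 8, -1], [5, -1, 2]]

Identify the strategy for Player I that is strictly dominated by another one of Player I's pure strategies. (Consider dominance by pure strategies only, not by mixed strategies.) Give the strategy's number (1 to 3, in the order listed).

Compare s1 with s3: 5 > 4, -1 > -4, 2 > -1.
So s3 strictly dominates s1 for Player I; s1 is strictly dominated.

1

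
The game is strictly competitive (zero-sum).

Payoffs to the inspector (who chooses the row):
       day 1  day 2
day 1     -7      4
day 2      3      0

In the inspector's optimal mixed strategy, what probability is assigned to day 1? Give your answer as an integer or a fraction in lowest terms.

Row minima are -7 and 0, so the inspector's maximin is 0; column maxima are 3 and 4, so the inspectee's minimax is 3. These differ, so the equilibrium is in mixed strategies.
Let the inspector play day 1 with probability p. The inspectee is indifferent when −7p + 3(1−p) = 4p, giving p = 3/14.

3/14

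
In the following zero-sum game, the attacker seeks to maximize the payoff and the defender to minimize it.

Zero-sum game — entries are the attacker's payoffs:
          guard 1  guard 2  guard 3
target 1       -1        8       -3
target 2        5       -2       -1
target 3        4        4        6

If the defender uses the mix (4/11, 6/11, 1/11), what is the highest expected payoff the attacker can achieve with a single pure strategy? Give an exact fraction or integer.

target 1: (-1)·(4/11) + (8)·(6/11) + (-3)·(1/11) = 41/11.
target 2: (5)·(4/11) + (-2)·(6/11) + (-1)·(1/11) = 7/11.
target 3: (4)·(4/11) + (4)·(6/11) + (6)·(1/11) = 46/11.
The best pure response is target 3 with expected payoff 46/11.

46/11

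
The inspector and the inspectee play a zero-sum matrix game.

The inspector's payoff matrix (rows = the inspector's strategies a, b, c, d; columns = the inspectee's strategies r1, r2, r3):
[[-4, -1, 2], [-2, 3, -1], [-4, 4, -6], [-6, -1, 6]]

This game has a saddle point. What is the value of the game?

Row minima: -4, -2, -6, -6 → the inspector's maximin is -2.
Column maxima: -2, 4, 6 → the inspectee's minimax is -2.
They coincide at (b, r1), so the value is -2.

-2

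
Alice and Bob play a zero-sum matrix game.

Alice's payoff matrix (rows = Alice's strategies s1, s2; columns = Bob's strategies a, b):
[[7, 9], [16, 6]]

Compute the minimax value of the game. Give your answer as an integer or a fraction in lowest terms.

17/2

Row minima are 7 and 6, so Alice's maximin is 7; column maxima are 16 and 9, so Bob's minimax is 9. These differ, so the equilibrium is in mixed strategies.
Let Alice play s1 with probability p. Bob is indifferent when 7p + 16(1−p) = 9p + 6(1−p), giving p = 5/6.
Let Bob play a with probability q. Alice is indifferent when 7q + 9(1−q) = 16q + 6(1−q), giving q = 1/4.
The value is 7·(1/4) + (9)·(3/4) = 17/2.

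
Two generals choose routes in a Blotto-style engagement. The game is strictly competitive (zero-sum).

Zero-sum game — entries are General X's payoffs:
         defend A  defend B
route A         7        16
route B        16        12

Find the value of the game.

172/13

Row minima are 7 and 12, so General X's maximin is 12; column maxima are 16 and 16, so General Y's minimax is 16. These differ, so the equilibrium is in mixed strategies.
Let General X play route A with probability p. General Y is indifferent when 7p + 16(1−p) = 16p + 12(1−p), giving p = 4/13.
Let General Y play defend A with probability q. General X is indifferent when 7q + 16(1−q) = 16q + 12(1−q), giving q = 4/13.
The value is 7·(4/13) + (16)·(9/13) = 172/13.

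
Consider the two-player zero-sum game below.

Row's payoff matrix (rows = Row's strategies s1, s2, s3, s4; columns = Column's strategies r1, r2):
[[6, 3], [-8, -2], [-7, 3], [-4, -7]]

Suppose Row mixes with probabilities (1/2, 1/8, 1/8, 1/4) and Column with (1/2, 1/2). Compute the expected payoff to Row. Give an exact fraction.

Against (1/2, 1/2), each row's expected payoff is s1: 9/2; s2: -5; s3: -2; s4: -11/2.
Taking the (1/2, 1/8, 1/8, 1/4)-weighted average: (1/2)·(9/2) + (1/8)·(-5) + (1/8)·(-2) + (1/4)·(-11/2) = 0.

0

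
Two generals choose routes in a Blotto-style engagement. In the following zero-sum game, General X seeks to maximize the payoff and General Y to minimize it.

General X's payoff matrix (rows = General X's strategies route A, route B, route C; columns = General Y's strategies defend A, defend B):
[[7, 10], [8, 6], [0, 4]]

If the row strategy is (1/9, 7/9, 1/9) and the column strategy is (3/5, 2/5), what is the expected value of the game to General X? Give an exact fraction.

301/45

Against (3/5, 2/5), each row's expected payoff is route A: 41/5; route B: 36/5; route C: 8/5.
Taking the (1/9, 7/9, 1/9)-weighted average: (1/9)·(41/5) + (7/9)·(36/5) + (1/9)·(8/5) = 301/45.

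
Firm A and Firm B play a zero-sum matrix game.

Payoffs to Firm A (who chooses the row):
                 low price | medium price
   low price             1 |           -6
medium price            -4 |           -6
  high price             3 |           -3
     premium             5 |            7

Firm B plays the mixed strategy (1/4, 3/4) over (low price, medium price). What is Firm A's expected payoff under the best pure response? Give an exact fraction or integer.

low price: (1)·(1/4) + (-6)·(3/4) = -17/4.
medium price: (-4)·(1/4) + (-6)·(3/4) = -11/2.
high price: (3)·(1/4) + (-3)·(3/4) = -3/2.
premium: (5)·(1/4) + (7)·(3/4) = 13/2.
The best pure response is premium with expected payoff 13/2.

13/2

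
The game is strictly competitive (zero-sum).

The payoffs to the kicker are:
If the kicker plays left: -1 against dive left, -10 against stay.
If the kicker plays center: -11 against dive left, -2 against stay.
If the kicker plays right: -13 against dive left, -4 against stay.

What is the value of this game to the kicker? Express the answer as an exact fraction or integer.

Row right is strictly dominated by row center, so the kicker never plays it.
The remaining 2×2 game on (left, center) × (dive left, stay) has no saddle point. Let the kicker play left with probability p; indifference gives −p − 11(1−p) = −10p − 2(1−p), so p = 1/2.
Similarly the goalkeeper's optimal q on dive left is 4/9, and the value is -1·(4/9) + (-10)·(5/9) = -6.

-6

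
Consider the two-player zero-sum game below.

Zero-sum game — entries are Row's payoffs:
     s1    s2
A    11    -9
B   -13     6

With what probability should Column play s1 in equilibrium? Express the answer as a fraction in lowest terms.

5/13

Row minima are -9 and -13, so Row's maximin is -9; column maxima are 11 and 6, so Column's minimax is 6. These differ, so the equilibrium is in mixed strategies.
Let Column play s1 with probability q. Row is indifferent when 11q − 9(1−q) = −13q + 6(1−q), giving q = 5/13.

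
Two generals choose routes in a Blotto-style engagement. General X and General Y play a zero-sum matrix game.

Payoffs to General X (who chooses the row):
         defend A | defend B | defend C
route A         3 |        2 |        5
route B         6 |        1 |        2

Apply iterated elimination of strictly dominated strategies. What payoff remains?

Column defend C is strictly dominated by defend B for General Y (2<5, 1<2); eliminate defend C.
Column defend A is strictly dominated by defend B for General Y (2<3, 1<6); eliminate defend A.
Row route B is strictly dominated by row route A (2>1); eliminate route B.
Only (route A, defend B) remains, with payoff 2.

2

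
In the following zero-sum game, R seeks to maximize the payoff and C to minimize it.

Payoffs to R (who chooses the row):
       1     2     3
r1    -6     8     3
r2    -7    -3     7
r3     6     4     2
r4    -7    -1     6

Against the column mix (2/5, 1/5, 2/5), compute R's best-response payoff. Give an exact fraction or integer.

r1: (-6)·(2/5) + (8)·(1/5) + (3)·(2/5) = 2/5.
r2: (-7)·(2/5) + (-3)·(1/5) + (7)·(2/5) = -3/5.
r3: (6)·(2/5) + (4)·(1/5) + (2)·(2/5) = 4.
r4: (-7)·(2/5) + (-1)·(1/5) + (6)·(2/5) = -3/5.
The best pure response is r3 with expected payoff 4.

4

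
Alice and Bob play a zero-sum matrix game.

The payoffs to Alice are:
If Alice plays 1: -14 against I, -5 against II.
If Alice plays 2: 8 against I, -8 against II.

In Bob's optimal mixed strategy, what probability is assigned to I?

3/25

Row minima are -14 and -8, so Alice's maximin is -8; column maxima are 8 and -5, so Bob's minimax is -5. These differ, so the equilibrium is in mixed strategies.
Let Bob play I with probability q. Alice is indifferent when −14q − 5(1−q) = 8q − 8(1−q), giving q = 3/25.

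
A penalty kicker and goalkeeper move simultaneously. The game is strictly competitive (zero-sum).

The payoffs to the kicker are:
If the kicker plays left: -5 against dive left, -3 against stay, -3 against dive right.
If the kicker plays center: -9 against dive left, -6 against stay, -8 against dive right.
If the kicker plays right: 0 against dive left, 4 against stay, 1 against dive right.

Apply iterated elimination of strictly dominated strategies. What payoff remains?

0

Row center is strictly dominated by row left (-5>-9, -3>-6, -3>-8); eliminate center.
Row left is strictly dominated by row right (0>-5, 4>-3, 1>-3); eliminate left.
Column dive right is strictly dominated by dive left for the goalkeeper (0<1); eliminate dive right.
Column stay is strictly dominated by dive left for the goalkeeper (0<4); eliminate stay.
Only (right, dive left) remains, with payoff 0.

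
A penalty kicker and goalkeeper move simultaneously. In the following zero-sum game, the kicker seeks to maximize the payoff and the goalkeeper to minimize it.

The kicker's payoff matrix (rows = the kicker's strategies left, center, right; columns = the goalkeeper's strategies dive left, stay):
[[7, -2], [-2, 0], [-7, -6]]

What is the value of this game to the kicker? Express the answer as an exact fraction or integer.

-4/11

Row right is strictly dominated by row center, so the kicker never plays it.
The remaining 2×2 game on (left, center) × (dive left, stay) has no saddle point. Let the kicker play left with probability p; indifference gives 7p − 2(1−p) = −2p, so p = 2/11.
Similarly the goalkeeper's optimal q on dive left is 2/11, and the value is 7·(2/11) + (-2)·(9/11) = -4/11.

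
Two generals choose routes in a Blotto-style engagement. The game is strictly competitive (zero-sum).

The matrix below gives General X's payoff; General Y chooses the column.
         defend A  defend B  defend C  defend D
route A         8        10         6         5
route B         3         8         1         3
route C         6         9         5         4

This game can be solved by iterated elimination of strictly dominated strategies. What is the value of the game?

Row route C is strictly dominated by row route A (8>6, 10>9, 6>5, 5>4); eliminate route C.
Row route B is strictly dominated by row route A (8>3, 10>8, 6>1, 5>3); eliminate route B.
Column defend A is strictly dominated by defend C for General Y (6<8); eliminate defend A.
Column defend C is strictly dominated by defend D for General Y (5<6); eliminate defend C.
Column defend B is strictly dominated by defend D for General Y (5<10); eliminate defend B.
Only (route A, defend D) remains, with payoff 5.

5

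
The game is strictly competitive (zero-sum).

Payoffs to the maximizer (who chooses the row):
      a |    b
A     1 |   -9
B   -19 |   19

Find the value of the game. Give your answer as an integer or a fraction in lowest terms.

Row minima are -9 and -19, so the maximizer's maximin is -9; column maxima are 1 and 19, so the minimizer's minimax is 1. These differ, so the equilibrium is in mixed strategies.
Let the maximizer play A with probability p. The minimizer is indifferent when p − 19(1−p) = −9p + 19(1−p), giving p = 19/24.
Let the minimizer play a with probability q. The maximizer is indifferent when q − 9(1−q) = −19q + 19(1−q), giving q = 7/12.
The value is 1·(7/12) + (-9)·(5/12) = -19/6.

-19/6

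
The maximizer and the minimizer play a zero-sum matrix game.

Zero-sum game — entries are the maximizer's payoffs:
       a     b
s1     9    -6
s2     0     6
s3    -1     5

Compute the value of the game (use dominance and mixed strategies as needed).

18/7

Row s3 is strictly dominated by row s2, so the maximizer never plays it.
The remaining 2×2 game on (s1, s2) × (a, b) has no saddle point. Let the maximizer play s1 with probability p; indifference gives 9p = −6p + 6(1−p), so p = 2/7.
Similarly the minimizer's optimal q on a is 4/7, and the value is 9·(4/7) + (-6)·(3/7) = 18/7.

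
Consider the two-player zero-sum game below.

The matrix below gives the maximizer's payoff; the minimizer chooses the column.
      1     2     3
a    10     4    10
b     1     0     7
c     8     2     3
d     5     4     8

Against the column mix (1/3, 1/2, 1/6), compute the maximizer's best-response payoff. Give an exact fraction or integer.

7

a: (10)·(1/3) + (4)·(1/2) + (10)·(1/6) = 7.
b: (1)·(1/3) + (0)·(1/2) + (7)·(1/6) = 3/2.
c: (8)·(1/3) + (2)·(1/2) + (3)·(1/6) = 25/6.
d: (5)·(1/3) + (4)·(1/2) + (8)·(1/6) = 5.
The best pure response is a with expected payoff 7.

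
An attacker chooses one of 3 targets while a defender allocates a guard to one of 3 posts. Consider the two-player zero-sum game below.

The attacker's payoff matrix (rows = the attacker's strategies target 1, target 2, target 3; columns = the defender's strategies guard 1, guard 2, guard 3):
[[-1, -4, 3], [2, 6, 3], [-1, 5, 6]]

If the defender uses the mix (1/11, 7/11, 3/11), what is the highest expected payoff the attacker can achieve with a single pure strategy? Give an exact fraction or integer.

53/11

target 1: (-1)·(1/11) + (-4)·(7/11) + (3)·(3/11) = -20/11.
target 2: (2)·(1/11) + (6)·(7/11) + (3)·(3/11) = 53/11.
target 3: (-1)·(1/11) + (5)·(7/11) + (6)·(3/11) = 52/11.
The best pure response is target 2 with expected payoff 53/11.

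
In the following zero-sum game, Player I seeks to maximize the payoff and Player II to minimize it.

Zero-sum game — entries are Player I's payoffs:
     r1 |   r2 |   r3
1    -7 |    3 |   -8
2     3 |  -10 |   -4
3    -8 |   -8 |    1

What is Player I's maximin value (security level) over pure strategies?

The worst-case payoff for each row is 1: -8, 2: -10, 3: -8.
The best of these is -8.

-8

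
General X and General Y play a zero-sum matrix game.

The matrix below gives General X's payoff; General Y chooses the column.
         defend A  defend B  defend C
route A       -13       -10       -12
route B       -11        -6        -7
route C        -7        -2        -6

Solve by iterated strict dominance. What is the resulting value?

Row route B is strictly dominated by row route C (-7>-11, -2>-6, -6>-7); eliminate route B.
Row route A is strictly dominated by row route C (-7>-13, -2>-10, -6>-12); eliminate route A.
Column defend C is strictly dominated by defend A for General Y (-7<-6); eliminate defend C.
Column defend B is strictly dominated by defend A for General Y (-7<-2); eliminate defend B.
Only (route C, defend A) remains, with payoff -7.

-7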